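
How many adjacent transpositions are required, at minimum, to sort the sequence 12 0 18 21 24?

1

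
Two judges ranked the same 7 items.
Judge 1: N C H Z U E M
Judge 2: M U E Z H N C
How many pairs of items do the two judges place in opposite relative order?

Assign each item its position (1..7) in the first ordering, then rewrite the second ordering as that position sequence:
positions: N→1, C→2, H→3, Z→4, U→5, E→6, M→7
second ordering as positions: [7, 5, 6, 4, 3, 1, 2]
Discordant pairs = inversions in this position sequence.
7: 5, 6, 4, 3, 1, 2 → 6
5: 4, 3, 1, 2 → 4
6: 4, 3, 1, 2 → 4
4: 3, 1, 2 → 3
3: 1, 2 → 2
1: 0
2: 0
Total: 6 + 4 + 4 + 3 + 2 + 0 + 0 = 19

19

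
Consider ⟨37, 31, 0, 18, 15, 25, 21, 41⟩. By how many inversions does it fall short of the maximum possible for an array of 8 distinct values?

15

Maximum inversions for 8 distinct elements is C(8, 2) = 8·7/2 = 28.
Current inversions — for each element, count later smaller elements:
37: 6
31: 5
0: 0
18: 1
15: 0
25: 1
21: 0
41: 0
Current total: 6 + 5 + 0 + 1 + 0 + 1 + 0 + 0 = 13
Shortfall: 28 − 13 = 15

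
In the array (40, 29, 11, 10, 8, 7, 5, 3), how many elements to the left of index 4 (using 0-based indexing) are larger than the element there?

The element at index 4 is 8.
Elements before it: 40, 29, 11, 10
Those larger than 8: 40, 29, 11, 10

4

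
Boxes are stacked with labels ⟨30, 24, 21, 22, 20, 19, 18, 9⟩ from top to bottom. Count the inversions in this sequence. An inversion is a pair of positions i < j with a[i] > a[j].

Out-of-order pairs: 27

For each element, count later entries that are smaller:
30: 7
24: 6
21: 4
22: 4
20: 3
19: 2
18: 1
9: 0
Sum: 7 + 6 + 4 + 4 + 3 + 2 + 1 + 0 = 27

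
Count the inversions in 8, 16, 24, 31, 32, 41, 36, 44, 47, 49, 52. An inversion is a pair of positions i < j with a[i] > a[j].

Element-by-element contributions:
8 → none → 0
16 → none → 0
24 → none → 0
31 → none → 0
32 → none → 0
41 → 36 → 1
36 → none → 0
44 → none → 0
47 → none → 0
49 → none → 0
52 → none → 0
Sum: 0 + 0 + 0 + 0 + 0 + 1 + 0 + 0 + 0 + 0 + 0 = 1

1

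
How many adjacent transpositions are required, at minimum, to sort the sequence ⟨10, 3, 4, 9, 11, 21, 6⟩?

Swaps: 7

Minimum adjacent swaps = number of inversions (each swap of adjacent out-of-order elements removes one inversion and no swap can remove more).
Count inversions — for each element, later elements that are smaller:
10: 3, 4, 9, 6 → 4
3: none → 0
4: none → 0
9: 6 → 1
11: 6 → 1
21: 6 → 1
6: none → 0
Total inversions: 4 + 0 + 0 + 1 + 1 + 1 + 0 = 7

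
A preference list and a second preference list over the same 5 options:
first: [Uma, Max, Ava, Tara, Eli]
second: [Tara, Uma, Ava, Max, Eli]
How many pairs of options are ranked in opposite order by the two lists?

4 pairs

Assign each item its position (1..5) in the first ordering, then rewrite the second ordering as that position sequence:
positions: Uma→1, Max→2, Ava→3, Tara→4, Eli→5
second ordering as positions: [4, 1, 3, 2, 5]
Discordant pairs = inversions in this position sequence.
4: 1, 3, 2 → 3
1: 0
3: 2 → 1
2: 0
5: 0
Total: 3 + 0 + 1 + 0 + 0 = 4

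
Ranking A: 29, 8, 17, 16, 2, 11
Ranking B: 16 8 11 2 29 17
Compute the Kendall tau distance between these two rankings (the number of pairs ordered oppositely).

Assign each item its position (1..6) in the first ordering, then rewrite the second ordering as that position sequence:
positions: 29→1, 8→2, 17→3, 16→4, 2→5, 11→6
second ordering as positions: [4, 2, 6, 5, 1, 3]
Discordant pairs = inversions in this position sequence.
4: 2, 1, 3 → 3
2: 1 → 1
6: 5, 1, 3 → 3
5: 1, 3 → 2
1: 0
3: 0
Total: 3 + 1 + 3 + 2 + 0 + 0 = 9

9 discordant pairs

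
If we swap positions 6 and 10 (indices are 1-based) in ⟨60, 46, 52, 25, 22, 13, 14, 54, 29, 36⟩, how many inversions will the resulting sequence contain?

Positions 6 and 10 hold 13 and 36; after swapping, the array is [60, 46, 52, 25, 22, 36, 14, 54, 29, 13].
For each element, count later entries that are smaller:
60 → 46, 52, 25, 22, 36, 14, 54, 29, 13 → 9
46 → 25, 22, 36, 14, 29, 13 → 6
52 → 25, 22, 36, 14, 29, 13 → 6
25 → 22, 14, 13 → 3
22 → 14, 13 → 2
36 → 14, 29, 13 → 3
14 → 13 → 1
54 → 29, 13 → 2
29 → 13 → 1
13 → none → 0
Sum: 9 + 6 + 6 + 3 + 2 + 3 + 1 + 2 + 1 + 0 = 33

Inversions: 33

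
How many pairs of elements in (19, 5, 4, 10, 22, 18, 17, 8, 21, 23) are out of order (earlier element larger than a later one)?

15 out-of-order pairs

Sweep left to right; for each value list the smaller values that follow it:
19 → 5, 4, 10, 18, 17, 8 → 6
5 → 4 → 1
4 → none → 0
10 → 8 → 1
22 → 18, 17, 8, 21 → 4
18 → 17, 8 → 2
17 → 8 → 1
8 → none → 0
21 → none → 0
23 → none → 0
Sum: 6 + 1 + 0 + 1 + 4 + 2 + 1 + 0 + 0 + 0 = 15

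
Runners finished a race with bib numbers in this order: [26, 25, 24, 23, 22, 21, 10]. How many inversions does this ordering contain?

21

Sweep left to right; for each value list the smaller values that follow it:
26: 6
25: 5
24: 4
23: 3
22: 2
21: 1
10: 0
Sum: 6 + 5 + 4 + 3 + 2 + 1 + 0 = 21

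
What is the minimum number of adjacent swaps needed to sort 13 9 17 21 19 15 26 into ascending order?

There are 5 adjacent swaps.

Minimum adjacent swaps = number of inversions (each swap of adjacent out-of-order elements removes one inversion and no swap can remove more).
Count inversions — for each element, later elements that are smaller:
13: 9 → 1
9: none → 0
17: 15 → 1
21: 19, 15 → 2
19: 15 → 1
15: none → 0
26: none → 0
Total inversions: 1 + 0 + 1 + 2 + 1 + 0 + 0 = 5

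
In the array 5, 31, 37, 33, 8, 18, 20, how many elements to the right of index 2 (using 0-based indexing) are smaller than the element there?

4

The element at index 2 is 37.
Elements after it: 33, 8, 18, 20
Those smaller than 37: 33, 8, 18, 20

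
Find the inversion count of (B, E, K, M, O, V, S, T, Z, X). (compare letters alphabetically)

Count, for each position, how many later elements it exceeds:
B: 0
E: 0
K: 0
M: 0
O: 0
V: 2
S: 0
T: 0
Z: 1
X: 0
Sum: 0 + 0 + 0 + 0 + 0 + 2 + 0 + 0 + 1 + 0 = 3

There are 3 inversions.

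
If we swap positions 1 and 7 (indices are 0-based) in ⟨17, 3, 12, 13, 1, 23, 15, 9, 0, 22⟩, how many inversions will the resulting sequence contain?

24

Positions 1 and 7 hold 3 and 9; after swapping, the array is [17, 9, 12, 13, 1, 23, 15, 3, 0, 22].
Sweep left to right; for each value list the smaller values that follow it:
17 → 9, 12, 13, 1, 15, 3, 0 → 7
9 → 1, 3, 0 → 3
12 → 1, 3, 0 → 3
13 → 1, 3, 0 → 3
1 → 0 → 1
23 → 15, 3, 0, 22 → 4
15 → 3, 0 → 2
3 → 0 → 1
0 → none → 0
22 → none → 0
Sum: 7 + 3 + 3 + 3 + 1 + 4 + 2 + 1 + 0 + 0 = 24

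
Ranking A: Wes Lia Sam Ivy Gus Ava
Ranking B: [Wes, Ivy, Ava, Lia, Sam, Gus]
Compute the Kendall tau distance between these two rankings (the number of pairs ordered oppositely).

Discordant pairs: 5

Assign each item its position (1..6) in the first ordering, then rewrite the second ordering as that position sequence:
positions: Wes→1, Lia→2, Sam→3, Ivy→4, Gus→5, Ava→6
second ordering as positions: [1, 4, 6, 2, 3, 5]
Discordant pairs = inversions in this position sequence.
1: 0
4: 2, 3 → 2
6: 2, 3, 5 → 3
2: 0
3: 0
5: 0
Total: 0 + 2 + 3 + 0 + 0 + 0 = 5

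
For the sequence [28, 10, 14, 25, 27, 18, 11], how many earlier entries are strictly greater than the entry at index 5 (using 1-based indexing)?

The element at index 5 is 27.
Elements before it: 28, 10, 14, 25
Those larger than 27: 28

1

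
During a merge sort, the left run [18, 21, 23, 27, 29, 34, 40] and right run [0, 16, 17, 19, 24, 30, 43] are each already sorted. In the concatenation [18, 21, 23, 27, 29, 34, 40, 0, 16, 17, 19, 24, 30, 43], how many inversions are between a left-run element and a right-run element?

33

Take each right-half value and tally the left-half values above it:
r = 0: 18, 21, 23, 27, 29, 34, 40 → 7
r = 16: 18, 21, 23, 27, 29, 34, 40 → 7
r = 17: 18, 21, 23, 27, 29, 34, 40 → 7
r = 19: 21, 23, 27, 29, 34, 40 → 6
r = 24: 27, 29, 34, 40 → 4
r = 30: 34, 40 → 2
r = 43: none → 0
Cross-inversions: 7 + 7 + 7 + 6 + 4 + 2 + 0 = 33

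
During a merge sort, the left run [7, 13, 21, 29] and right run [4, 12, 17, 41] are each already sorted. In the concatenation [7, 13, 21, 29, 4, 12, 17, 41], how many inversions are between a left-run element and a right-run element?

9 split inversions

Count, for every r in R, how many entries of L exceed r:
r = 4: 7, 13, 21, 29 → 4
r = 12: 13, 21, 29 → 3
r = 17: 21, 29 → 2
r = 41: none → 0
Cross-inversions: 4 + 3 + 2 + 0 = 9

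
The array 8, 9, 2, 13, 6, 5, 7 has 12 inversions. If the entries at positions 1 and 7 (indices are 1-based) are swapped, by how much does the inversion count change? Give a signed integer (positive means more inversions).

-1

Positions 1 and 7 hold 8 and 7; after swapping, the array is [7, 9, 2, 13, 6, 5, 8].
Count, for each position, how many later elements it exceeds:
7 → 2, 6, 5 → 3
9 → 2, 6, 5, 8 → 4
2 → none → 0
13 → 6, 5, 8 → 3
6 → 5 → 1
5 → none → 0
8 → none → 0
Sum: 3 + 4 + 0 + 3 + 1 + 0 + 0 = 11
Change: 11 − 12 = -1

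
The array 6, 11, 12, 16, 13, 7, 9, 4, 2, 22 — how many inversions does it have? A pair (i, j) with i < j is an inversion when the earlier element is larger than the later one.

Inversions: 24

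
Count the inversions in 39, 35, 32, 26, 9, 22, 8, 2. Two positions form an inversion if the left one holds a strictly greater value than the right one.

27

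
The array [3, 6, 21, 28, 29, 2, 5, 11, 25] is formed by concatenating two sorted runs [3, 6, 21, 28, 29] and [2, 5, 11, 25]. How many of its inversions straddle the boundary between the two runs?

14

For each element r of the right run, count left-run elements greater than r:
r = 2: 3, 6, 21, 28, 29 → 5
r = 5: 6, 21, 28, 29 → 4
r = 11: 21, 28, 29 → 3
r = 25: 28, 29 → 2
Cross-inversions: 5 + 4 + 3 + 2 = 14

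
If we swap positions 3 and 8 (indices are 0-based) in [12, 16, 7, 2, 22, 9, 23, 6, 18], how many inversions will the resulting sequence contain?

Positions 3 and 8 hold 2 and 18; after swapping, the array is [12, 16, 7, 18, 22, 9, 23, 6, 2].
Count, for each position, how many later elements it exceeds:
12 → 7, 9, 6, 2 → 4
16 → 7, 9, 6, 2 → 4
7 → 6, 2 → 2
18 → 9, 6, 2 → 3
22 → 9, 6, 2 → 3
9 → 6, 2 → 2
23 → 6, 2 → 2
6 → 2 → 1
2 → none → 0
Sum: 4 + 4 + 2 + 3 + 3 + 2 + 2 + 1 + 0 = 21

21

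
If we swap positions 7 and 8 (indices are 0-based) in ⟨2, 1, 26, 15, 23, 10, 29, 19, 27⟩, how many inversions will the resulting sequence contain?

Positions 7 and 8 hold 19 and 27; after swapping, the array is [2, 1, 26, 15, 23, 10, 29, 27, 19].
Element-by-element contributions:
2 → 1 → 1
1 → none → 0
26 → 15, 23, 10, 19 → 4
15 → 10 → 1
23 → 10, 19 → 2
10 → none → 0
29 → 27, 19 → 2
27 → 19 → 1
19 → none → 0
Sum: 1 + 0 + 4 + 1 + 2 + 0 + 2 + 1 + 0 = 11

11 inversions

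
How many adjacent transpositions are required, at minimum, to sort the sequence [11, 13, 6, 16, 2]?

6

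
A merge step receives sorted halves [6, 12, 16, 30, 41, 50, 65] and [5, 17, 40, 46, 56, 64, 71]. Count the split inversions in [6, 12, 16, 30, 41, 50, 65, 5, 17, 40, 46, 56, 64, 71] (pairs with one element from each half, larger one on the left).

18

For each element r of the right run, count left-run elements greater than r:
r = 5: 6, 12, 16, 30, 41, 50, 65 → 7
r = 17: 30, 41, 50, 65 → 4
r = 40: 41, 50, 65 → 3
r = 46: 50, 65 → 2
r = 56: 65 → 1
r = 64: 65 → 1
r = 71: none → 0
Cross-inversions: 7 + 4 + 3 + 2 + 1 + 1 + 0 = 18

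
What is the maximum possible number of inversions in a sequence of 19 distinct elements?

The maximum occurs when the array is in strictly decreasing order: every one of the C(19, 2) pairs is inverted.
C(19, 2) = 19·18/2 = 171

171 inversions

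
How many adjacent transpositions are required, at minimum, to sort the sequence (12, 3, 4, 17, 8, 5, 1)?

13 swaps

Each adjacent swap fixes exactly one inversion, so the minimum swap count equals the number of inversions.
Count inversions — for each element, later elements that are smaller:
12: 3, 4, 8, 5, 1 → 5
3: 1 → 1
4: 1 → 1
17: 8, 5, 1 → 3
8: 5, 1 → 2
5: 1 → 1
1: none → 0
Total inversions: 5 + 1 + 1 + 3 + 2 + 1 + 0 = 13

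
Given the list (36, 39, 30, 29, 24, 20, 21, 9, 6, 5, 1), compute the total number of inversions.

Sweep left to right; for each value list the smaller values that follow it:
36 → 30, 29, 24, 20, 21, 9, 6, 5, 1 → 9
39 → 30, 29, 24, 20, 21, 9, 6, 5, 1 → 9
30 → 29, 24, 20, 21, 9, 6, 5, 1 → 8
29 → 24, 20, 21, 9, 6, 5, 1 → 7
24 → 20, 21, 9, 6, 5, 1 → 6
20 → 9, 6, 5, 1 → 4
21 → 9, 6, 5, 1 → 4
9 → 6, 5, 1 → 3
6 → 5, 1 → 2
5 → 1 → 1
1 → none → 0
Sum: 9 + 9 + 8 + 7 + 6 + 4 + 4 + 3 + 2 + 1 + 0 = 53

53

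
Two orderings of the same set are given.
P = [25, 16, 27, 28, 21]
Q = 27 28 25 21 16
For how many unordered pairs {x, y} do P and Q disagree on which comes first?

Assign each item its position (1..5) in the first ordering, then rewrite the second ordering as that position sequence:
positions: 25→1, 16→2, 27→3, 28→4, 21→5
second ordering as positions: [3, 4, 1, 5, 2]
Discordant pairs = inversions in this position sequence.
3: 1, 2 → 2
4: 1, 2 → 2
1: 0
5: 2 → 1
2: 0
Total: 2 + 2 + 0 + 1 + 0 = 5

5 disagreeing pairs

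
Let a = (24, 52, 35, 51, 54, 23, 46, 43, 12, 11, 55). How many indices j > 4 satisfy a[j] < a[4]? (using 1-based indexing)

The element at index 4 is 51.
Elements after it: 54, 23, 46, 43, 12, 11, 55
Those smaller than 51: 23, 46, 43, 12, 11

5 such elements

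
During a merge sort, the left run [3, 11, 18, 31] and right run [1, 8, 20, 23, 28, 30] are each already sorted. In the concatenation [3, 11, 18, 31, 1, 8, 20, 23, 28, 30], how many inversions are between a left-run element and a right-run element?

11 cross-inversions

Take each right-half value and tally the left-half values above it:
r = 1: 3, 11, 18, 31 → 4
r = 8: 11, 18, 31 → 3
r = 20: 31 → 1
r = 23: 31 → 1
r = 28: 31 → 1
r = 30: 31 → 1
Cross-inversions: 4 + 3 + 1 + 1 + 1 + 1 = 11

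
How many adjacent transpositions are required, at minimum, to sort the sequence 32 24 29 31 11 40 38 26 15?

20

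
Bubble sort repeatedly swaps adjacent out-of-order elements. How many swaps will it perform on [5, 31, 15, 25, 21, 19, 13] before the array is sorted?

12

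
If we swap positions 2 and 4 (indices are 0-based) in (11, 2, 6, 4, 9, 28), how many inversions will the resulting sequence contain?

Positions 2 and 4 hold 6 and 9; after swapping, the array is [11, 2, 9, 4, 6, 28].
Element-by-element contributions:
11 → 2, 9, 4, 6 → 4
2 → none → 0
9 → 4, 6 → 2
4 → none → 0
6 → none → 0
28 → none → 0
Sum: 4 + 0 + 2 + 0 + 0 + 0 = 6

Inversions: 6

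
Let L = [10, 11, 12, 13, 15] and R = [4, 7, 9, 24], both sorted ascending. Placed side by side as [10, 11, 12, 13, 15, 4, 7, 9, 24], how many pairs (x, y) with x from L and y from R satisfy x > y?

There are 15 cross-inversions.

Take each right-half value and tally the left-half values above it:
r = 4: 10, 11, 12, 13, 15 → 5
r = 7: 10, 11, 12, 13, 15 → 5
r = 9: 10, 11, 12, 13, 15 → 5
r = 24: none → 0
Cross-inversions: 5 + 5 + 5 + 0 = 15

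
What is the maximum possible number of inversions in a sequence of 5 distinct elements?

The maximum occurs when the array is in strictly decreasing order: every one of the C(5, 2) pairs is inverted.
C(5, 2) = 5·4/2 = 10

10 inversions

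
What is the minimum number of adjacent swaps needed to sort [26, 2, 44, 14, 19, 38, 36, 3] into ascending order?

14

The minimum number of adjacent swaps to sort an array equals its inversion count, since every such swap removes exactly one inversion.
Count inversions — for each element, later elements that are smaller:
26: 2, 14, 19, 3 → 4
2: none → 0
44: 14, 19, 38, 36, 3 → 5
14: 3 → 1
19: 3 → 1
38: 36, 3 → 2
36: 3 → 1
3: none → 0
Total inversions: 4 + 0 + 5 + 1 + 1 + 2 + 1 + 0 = 14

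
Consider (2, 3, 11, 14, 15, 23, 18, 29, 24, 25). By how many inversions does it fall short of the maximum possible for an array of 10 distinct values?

Maximum inversions for 10 distinct elements is C(10, 2) = 10·9/2 = 45.
Current inversions — for each element, count later smaller elements:
2: 0
3: 0
11: 0
14: 0
15: 0
23: 1
18: 0
29: 2
24: 0
25: 0
Current total: 0 + 0 + 0 + 0 + 0 + 1 + 0 + 2 + 0 + 0 = 3
Shortfall: 45 − 3 = 42

42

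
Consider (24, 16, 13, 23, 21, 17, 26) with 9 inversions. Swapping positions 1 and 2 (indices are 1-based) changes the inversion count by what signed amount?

Positions 1 and 2 hold 24 and 16; after swapping, the array is [16, 24, 13, 23, 21, 17, 26].
Sweep left to right; for each value list the smaller values that follow it:
16: 1
24: 4
13: 0
23: 2
21: 1
17: 0
26: 0
Sum: 1 + 4 + 0 + 2 + 1 + 0 + 0 = 8
Change: 8 − 9 = -1

-1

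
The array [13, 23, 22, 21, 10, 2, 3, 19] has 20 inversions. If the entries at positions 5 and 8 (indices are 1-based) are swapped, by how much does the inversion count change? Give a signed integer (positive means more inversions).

+1

Positions 5 and 8 hold 10 and 19; after swapping, the array is [13, 23, 22, 21, 19, 2, 3, 10].
Element-by-element contributions:
13 → 2, 3, 10 → 3
23 → 22, 21, 19, 2, 3, 10 → 6
22 → 21, 19, 2, 3, 10 → 5
21 → 19, 2, 3, 10 → 4
19 → 2, 3, 10 → 3
2 → none → 0
3 → none → 0
10 → none → 0
Sum: 3 + 6 + 5 + 4 + 3 + 0 + 0 + 0 = 21
Change: 21 − 20 = +1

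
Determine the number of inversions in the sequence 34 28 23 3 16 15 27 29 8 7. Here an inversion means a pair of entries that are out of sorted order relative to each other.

31

For each element, count later entries that are smaller:
34: 9
28: 7
23: 5
3: 0
16: 3
15: 2
27: 2
29: 2
8: 1
7: 0
Sum: 9 + 7 + 5 + 0 + 3 + 2 + 2 + 2 + 1 + 0 = 31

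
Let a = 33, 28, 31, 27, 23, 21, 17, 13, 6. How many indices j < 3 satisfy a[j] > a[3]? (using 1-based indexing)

The element at index 3 is 31.
Elements before it: 33, 28
Those larger than 31: 33

1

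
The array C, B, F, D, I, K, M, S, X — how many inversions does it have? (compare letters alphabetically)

Element-by-element contributions:
C → B → 1
B → none → 0
F → D → 1
D → none → 0
I → none → 0
K → none → 0
M → none → 0
S → none → 0
X → none → 0
Sum: 1 + 0 + 1 + 0 + 0 + 0 + 0 + 0 + 0 = 2

Inversions: 2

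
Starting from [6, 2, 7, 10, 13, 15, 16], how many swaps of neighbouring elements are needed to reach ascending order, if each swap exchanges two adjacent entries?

Each adjacent swap fixes exactly one inversion, so the minimum swap count equals the number of inversions.
Count inversions — for each element, later elements that are smaller:
6: 2 → 1
2: none → 0
7: none → 0
10: none → 0
13: none → 0
15: none → 0
16: none → 0
Total inversions: 1 + 0 + 0 + 0 + 0 + 0 + 0 = 1

Swaps: 1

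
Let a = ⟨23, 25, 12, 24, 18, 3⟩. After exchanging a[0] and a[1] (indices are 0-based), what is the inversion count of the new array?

There are 12 inversions.

Positions 0 and 1 hold 23 and 25; after swapping, the array is [25, 23, 12, 24, 18, 3].
Count, for each position, how many later elements it exceeds:
25 → 23, 12, 24, 18, 3 → 5
23 → 12, 18, 3 → 3
12 → 3 → 1
24 → 18, 3 → 2
18 → 3 → 1
3 → none → 0
Sum: 5 + 3 + 1 + 2 + 1 + 0 = 12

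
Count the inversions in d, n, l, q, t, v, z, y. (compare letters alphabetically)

2 inversions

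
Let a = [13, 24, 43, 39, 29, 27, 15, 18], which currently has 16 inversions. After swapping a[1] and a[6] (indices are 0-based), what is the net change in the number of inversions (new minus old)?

-1

Positions 1 and 6 hold 24 and 15; after swapping, the array is [13, 15, 43, 39, 29, 27, 24, 18].
For each element, count later entries that are smaller:
13 → none → 0
15 → none → 0
43 → 39, 29, 27, 24, 18 → 5
39 → 29, 27, 24, 18 → 4
29 → 27, 24, 18 → 3
27 → 24, 18 → 2
24 → 18 → 1
18 → none → 0
Sum: 0 + 0 + 5 + 4 + 3 + 2 + 1 + 0 = 15
Change: 15 − 16 = -1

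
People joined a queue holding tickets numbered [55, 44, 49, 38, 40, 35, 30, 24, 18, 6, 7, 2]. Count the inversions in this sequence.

63 out-of-order pairs

For each element, count later entries that are smaller:
55 → 44, 49, 38, 40, 35, 30, 24, 18, 6, 7, 2 → 11
44 → 38, 40, 35, 30, 24, 18, 6, 7, 2 → 9
49 → 38, 40, 35, 30, 24, 18, 6, 7, 2 → 9
38 → 35, 30, 24, 18, 6, 7, 2 → 7
40 → 35, 30, 24, 18, 6, 7, 2 → 7
35 → 30, 24, 18, 6, 7, 2 → 6
30 → 24, 18, 6, 7, 2 → 5
24 → 18, 6, 7, 2 → 4
18 → 6, 7, 2 → 3
6 → 2 → 1
7 → 2 → 1
2 → none → 0
Sum: 11 + 9 + 9 + 7 + 7 + 6 + 5 + 4 + 3 + 1 + 1 + 0 = 63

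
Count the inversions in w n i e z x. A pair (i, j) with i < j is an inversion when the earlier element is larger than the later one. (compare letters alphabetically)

Out-of-order pairs: 7

Element-by-element contributions:
w: 3
n: 2
i: 1
e: 0
z: 1
x: 0
Sum: 3 + 2 + 1 + 0 + 1 + 0 = 7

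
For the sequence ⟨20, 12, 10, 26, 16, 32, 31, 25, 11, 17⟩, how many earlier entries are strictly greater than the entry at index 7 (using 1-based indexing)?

The element at index 7 is 31.
Elements before it: 20, 12, 10, 26, 16, 32
Those larger than 31: 32

1 such element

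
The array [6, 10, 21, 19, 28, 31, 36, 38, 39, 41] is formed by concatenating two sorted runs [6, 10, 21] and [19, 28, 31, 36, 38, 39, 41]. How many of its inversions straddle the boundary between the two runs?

1

Take each right-half value and tally the left-half values above it:
r = 19: 21 → 1
r = 28: none → 0
r = 31: none → 0
r = 36: none → 0
r = 38: none → 0
r = 39: none → 0
r = 41: none → 0
Cross-inversions: 1 + 0 + 0 + 0 + 0 + 0 + 0 = 1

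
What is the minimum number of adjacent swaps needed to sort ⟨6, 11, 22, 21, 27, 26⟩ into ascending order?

2 adjacent swaps

Each adjacent swap fixes exactly one inversion, so the minimum swap count equals the number of inversions.
Count inversions — for each element, later elements that are smaller:
6: none → 0
11: none → 0
22: 21 → 1
21: none → 0
27: 26 → 1
26: none → 0
Total inversions: 0 + 0 + 1 + 0 + 1 + 0 = 2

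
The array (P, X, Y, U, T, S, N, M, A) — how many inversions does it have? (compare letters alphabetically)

Sweep left to right; for each value list the smaller values that follow it:
P: 3
X: 6
Y: 6
U: 5
T: 4
S: 3
N: 2
M: 1
A: 0
Sum: 3 + 6 + 6 + 5 + 4 + 3 + 2 + 1 + 0 = 30

There are 30 inversions.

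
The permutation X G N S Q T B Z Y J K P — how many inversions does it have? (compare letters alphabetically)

33

Element-by-element contributions:
X → G, N, S, Q, T, B, J, K, P → 9
G → B → 1
N → B, J, K → 3
S → Q, B, J, K, P → 5
Q → B, J, K, P → 4
T → B, J, K, P → 4
B → none → 0
Z → Y, J, K, P → 4
Y → J, K, P → 3
J → none → 0
K → none → 0
P → none → 0
Sum: 9 + 1 + 3 + 5 + 4 + 4 + 0 + 4 + 3 + 0 + 0 + 0 = 33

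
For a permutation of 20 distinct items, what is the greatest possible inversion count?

190

A reversed (strictly descending) arrangement makes every pair an inversion, giving C(20, 2) inversions.
C(20, 2) = 20·19/2 = 190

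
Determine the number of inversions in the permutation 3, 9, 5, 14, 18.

1

Element-by-element contributions:
3: 0
9: 1
5: 0
14: 0
18: 0
Sum: 0 + 1 + 0 + 0 + 0 = 1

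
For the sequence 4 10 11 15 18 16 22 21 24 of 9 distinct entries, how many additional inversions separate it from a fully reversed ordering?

Maximum inversions for 9 distinct elements is C(9, 2) = 9·8/2 = 36.
Current inversions — for each element, count later smaller elements:
4: 0
10: 0
11: 0
15: 0
18: 1
16: 0
22: 1
21: 0
24: 0
Current total: 0 + 0 + 0 + 0 + 1 + 0 + 1 + 0 + 0 = 2
Shortfall: 36 − 2 = 34

34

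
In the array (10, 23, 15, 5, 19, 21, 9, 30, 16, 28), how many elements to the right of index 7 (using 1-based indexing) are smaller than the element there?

0

The element at index 7 is 9.
Elements after it: 30, 16, 28
None of them are smaller than 9.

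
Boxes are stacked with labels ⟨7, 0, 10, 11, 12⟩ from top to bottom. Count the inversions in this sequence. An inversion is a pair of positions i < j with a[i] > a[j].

Sweep left to right; for each value list the smaller values that follow it:
7 → 0 → 1
0 → none → 0
10 → none → 0
11 → none → 0
12 → none → 0
Sum: 1 + 0 + 0 + 0 + 0 = 1

1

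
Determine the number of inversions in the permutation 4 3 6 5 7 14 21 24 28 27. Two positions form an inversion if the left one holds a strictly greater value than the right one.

Element-by-element contributions:
4 → 3 → 1
3 → none → 0
6 → 5 → 1
5 → none → 0
7 → none → 0
14 → none → 0
21 → none → 0
24 → none → 0
28 → 27 → 1
27 → none → 0
Sum: 1 + 0 + 1 + 0 + 0 + 0 + 0 + 0 + 1 + 0 = 3

3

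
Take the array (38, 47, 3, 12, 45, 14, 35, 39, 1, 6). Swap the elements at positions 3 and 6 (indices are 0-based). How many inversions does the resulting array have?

Positions 3 and 6 hold 12 and 35; after swapping, the array is [38, 47, 3, 35, 45, 14, 12, 39, 1, 6].
Element-by-element contributions:
38: 6
47: 8
3: 1
35: 4
45: 5
14: 3
12: 2
39: 2
1: 0
6: 0
Sum: 6 + 8 + 1 + 4 + 5 + 3 + 2 + 2 + 0 + 0 = 31

31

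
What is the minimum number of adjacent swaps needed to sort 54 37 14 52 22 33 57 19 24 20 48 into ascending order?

31 swaps

The minimum number of adjacent swaps to sort an array equals its inversion count, since every such swap removes exactly one inversion.
Count inversions — for each element, later elements that are smaller:
54: 37, 14, 52, 22, 33, 19, 24, 20, 48 → 9
37: 14, 22, 33, 19, 24, 20 → 6
14: none → 0
52: 22, 33, 19, 24, 20, 48 → 6
22: 19, 20 → 2
33: 19, 24, 20 → 3
57: 19, 24, 20, 48 → 4
19: none → 0
24: 20 → 1
20: none → 0
48: none → 0
Total inversions: 9 + 6 + 0 + 6 + 2 + 3 + 4 + 0 + 1 + 0 + 0 = 31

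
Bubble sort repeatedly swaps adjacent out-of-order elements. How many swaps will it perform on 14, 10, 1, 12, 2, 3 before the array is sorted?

10 swaps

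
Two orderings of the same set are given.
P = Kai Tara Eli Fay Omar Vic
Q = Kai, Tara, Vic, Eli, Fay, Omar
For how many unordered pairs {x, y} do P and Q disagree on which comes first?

3

Assign each item its position (1..6) in the first ordering, then rewrite the second ordering as that position sequence:
positions: Kai→1, Tara→2, Eli→3, Fay→4, Omar→5, Vic→6
second ordering as positions: [1, 2, 6, 3, 4, 5]
Discordant pairs = inversions in this position sequence.
1: 0
2: 0
6: 3, 4, 5 → 3
3: 0
4: 0
5: 0
Total: 0 + 0 + 3 + 0 + 0 + 0 = 3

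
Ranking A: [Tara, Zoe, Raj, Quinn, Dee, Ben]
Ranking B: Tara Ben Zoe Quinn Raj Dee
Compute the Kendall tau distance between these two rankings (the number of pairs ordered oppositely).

Assign each item its position (1..6) in the first ordering, then rewrite the second ordering as that position sequence:
positions: Tara→1, Zoe→2, Raj→3, Quinn→4, Dee→5, Ben→6
second ordering as positions: [1, 6, 2, 4, 3, 5]
Discordant pairs = inversions in this position sequence.
1: 0
6: 2, 4, 3, 5 → 4
2: 0
4: 3 → 1
3: 0
5: 0
Total: 0 + 4 + 0 + 1 + 0 + 0 = 5

5 discordant pairs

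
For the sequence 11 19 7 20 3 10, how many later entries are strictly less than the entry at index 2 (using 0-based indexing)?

1 such element

The element at index 2 is 7.
Elements after it: 20, 3, 10
Those smaller than 7: 3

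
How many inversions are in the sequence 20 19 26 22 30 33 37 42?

Element-by-element contributions:
20: 1
19: 0
26: 1
22: 0
30: 0
33: 0
37: 0
42: 0
Sum: 1 + 0 + 1 + 0 + 0 + 0 + 0 + 0 = 2

2 inversions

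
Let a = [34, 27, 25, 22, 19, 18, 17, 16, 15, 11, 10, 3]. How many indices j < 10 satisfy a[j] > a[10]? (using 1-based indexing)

9

The element at index 10 is 11.
Elements before it: 34, 27, 25, 22, 19, 18, 17, 16, 15
Those larger than 11: 34, 27, 25, 22, 19, 18, 17, 16, 15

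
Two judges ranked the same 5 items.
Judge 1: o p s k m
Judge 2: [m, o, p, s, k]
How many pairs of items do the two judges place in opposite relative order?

Assign each item its position (1..5) in the first ordering, then rewrite the second ordering as that position sequence:
positions: o→1, p→2, s→3, k→4, m→5
second ordering as positions: [5, 1, 2, 3, 4]
Discordant pairs = inversions in this position sequence.
5: 1, 2, 3, 4 → 4
1: 0
2: 0
3: 0
4: 0
Total: 4 + 0 + 0 + 0 + 0 = 4

4 discordant pairs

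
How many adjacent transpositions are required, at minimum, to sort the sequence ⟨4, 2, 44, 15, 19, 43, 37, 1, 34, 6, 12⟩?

There are 28 adjacent swaps.

The minimum number of adjacent swaps to sort an array equals its inversion count, since every such swap removes exactly one inversion.
Count inversions — for each element, later elements that are smaller:
4: 2, 1 → 2
2: 1 → 1
44: 15, 19, 43, 37, 1, 34, 6, 12 → 8
15: 1, 6, 12 → 3
19: 1, 6, 12 → 3
43: 37, 1, 34, 6, 12 → 5
37: 1, 34, 6, 12 → 4
1: none → 0
34: 6, 12 → 2
6: none → 0
12: none → 0
Total inversions: 2 + 1 + 8 + 3 + 3 + 5 + 4 + 0 + 2 + 0 + 0 = 28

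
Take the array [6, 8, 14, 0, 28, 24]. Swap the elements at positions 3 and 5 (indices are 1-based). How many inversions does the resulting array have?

Positions 3 and 5 hold 14 and 28; after swapping, the array is [6, 8, 28, 0, 14, 24].
Sweep left to right; for each value list the smaller values that follow it:
6: 1
8: 1
28: 3
0: 0
14: 0
24: 0
Sum: 1 + 1 + 3 + 0 + 0 + 0 = 5

5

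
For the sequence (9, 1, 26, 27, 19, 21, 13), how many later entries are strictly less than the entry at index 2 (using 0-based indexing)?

The element at index 2 is 26.
Elements after it: 27, 19, 21, 13
Those smaller than 26: 19, 21, 13

3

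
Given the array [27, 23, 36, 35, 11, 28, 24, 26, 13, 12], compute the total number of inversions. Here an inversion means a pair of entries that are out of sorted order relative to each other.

31 out-of-order pairs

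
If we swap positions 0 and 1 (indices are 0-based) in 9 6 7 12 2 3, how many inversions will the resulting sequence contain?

Positions 0 and 1 hold 9 and 6; after swapping, the array is [6, 9, 7, 12, 2, 3].
Element-by-element contributions:
6: 2
9: 3
7: 2
12: 2
2: 0
3: 0
Sum: 2 + 3 + 2 + 2 + 0 + 0 = 9

There are 9 inversions.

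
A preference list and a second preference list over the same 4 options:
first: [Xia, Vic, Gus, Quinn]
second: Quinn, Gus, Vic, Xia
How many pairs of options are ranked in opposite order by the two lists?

Assign each item its position (1..4) in the first ordering, then rewrite the second ordering as that position sequence:
positions: Xia→1, Vic→2, Gus→3, Quinn→4
second ordering as positions: [4, 3, 2, 1]
Discordant pairs = inversions in this position sequence.
4: 3, 2, 1 → 3
3: 2, 1 → 2
2: 1 → 1
1: 0
Total: 3 + 2 + 1 + 0 = 6

6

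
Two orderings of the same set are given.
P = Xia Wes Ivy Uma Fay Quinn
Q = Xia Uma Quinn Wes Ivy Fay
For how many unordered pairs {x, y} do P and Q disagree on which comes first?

Assign each item its position (1..6) in the first ordering, then rewrite the second ordering as that position sequence:
positions: Xia→1, Wes→2, Ivy→3, Uma→4, Fay→5, Quinn→6
second ordering as positions: [1, 4, 6, 2, 3, 5]
Discordant pairs = inversions in this position sequence.
1: 0
4: 2, 3 → 2
6: 2, 3, 5 → 3
2: 0
3: 0
5: 0
Total: 0 + 2 + 3 + 0 + 0 + 0 = 5

5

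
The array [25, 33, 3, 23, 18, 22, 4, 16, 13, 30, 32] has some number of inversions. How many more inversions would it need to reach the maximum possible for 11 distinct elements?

Maximum inversions for 11 distinct elements is C(11, 2) = 11·10/2 = 55.
Current inversions — for each element, count later smaller elements:
25: 7
33: 9
3: 0
23: 5
18: 3
22: 3
4: 0
16: 1
13: 0
30: 0
32: 0
Current total: 7 + 9 + 0 + 5 + 3 + 3 + 0 + 1 + 0 + 0 + 0 = 28
Shortfall: 55 − 28 = 27

27 inversions short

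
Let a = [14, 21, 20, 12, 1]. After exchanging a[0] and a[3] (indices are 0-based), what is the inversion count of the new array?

7

Positions 0 and 3 hold 14 and 12; after swapping, the array is [12, 21, 20, 14, 1].
Count, for each position, how many later elements it exceeds:
12: 1
21: 3
20: 2
14: 1
1: 0
Sum: 1 + 3 + 2 + 1 + 0 = 7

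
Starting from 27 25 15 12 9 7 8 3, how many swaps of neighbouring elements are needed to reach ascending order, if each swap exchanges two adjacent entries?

27 swaps

Each adjacent swap fixes exactly one inversion, so the minimum swap count equals the number of inversions.
Count inversions — for each element, later elements that are smaller:
27: 25, 15, 12, 9, 7, 8, 3 → 7
25: 15, 12, 9, 7, 8, 3 → 6
15: 12, 9, 7, 8, 3 → 5
12: 9, 7, 8, 3 → 4
9: 7, 8, 3 → 3
7: 3 → 1
8: 3 → 1
3: none → 0
Total inversions: 7 + 6 + 5 + 4 + 3 + 1 + 1 + 0 = 27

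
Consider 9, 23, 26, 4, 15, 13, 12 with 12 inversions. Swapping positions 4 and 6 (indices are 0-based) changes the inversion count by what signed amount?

-3

Positions 4 and 6 hold 15 and 12; after swapping, the array is [9, 23, 26, 4, 12, 13, 15].
Count, for each position, how many later elements it exceeds:
9: 1
23: 4
26: 4
4: 0
12: 0
13: 0
15: 0
Sum: 1 + 4 + 4 + 0 + 0 + 0 + 0 = 9
Change: 9 − 12 = -3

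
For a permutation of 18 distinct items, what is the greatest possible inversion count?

A reversed (strictly descending) arrangement makes every pair an inversion, giving C(18, 2) inversions.
C(18, 2) = 18·17/2 = 153

153 inversions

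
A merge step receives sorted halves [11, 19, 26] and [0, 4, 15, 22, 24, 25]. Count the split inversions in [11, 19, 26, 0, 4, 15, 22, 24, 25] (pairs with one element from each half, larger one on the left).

For each element r of the right run, count left-run elements greater than r:
r = 0: 11, 19, 26 → 3
r = 4: 11, 19, 26 → 3
r = 15: 19, 26 → 2
r = 22: 26 → 1
r = 24: 26 → 1
r = 25: 26 → 1
Cross-inversions: 3 + 3 + 2 + 1 + 1 + 1 = 11

11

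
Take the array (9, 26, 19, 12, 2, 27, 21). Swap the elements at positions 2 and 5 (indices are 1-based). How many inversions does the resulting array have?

4 inversions

Positions 2 and 5 hold 26 and 2; after swapping, the array is [9, 2, 19, 12, 26, 27, 21].
Element-by-element contributions:
9 → 2 → 1
2 → none → 0
19 → 12 → 1
12 → none → 0
26 → 21 → 1
27 → 21 → 1
21 → none → 0
Sum: 1 + 0 + 1 + 0 + 1 + 1 + 0 = 4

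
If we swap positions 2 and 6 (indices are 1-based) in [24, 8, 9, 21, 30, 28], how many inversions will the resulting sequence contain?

There are 9 inversions.

Positions 2 and 6 hold 8 and 28; after swapping, the array is [24, 28, 9, 21, 30, 8].
Element-by-element contributions:
24 → 9, 21, 8 → 3
28 → 9, 21, 8 → 3
9 → 8 → 1
21 → 8 → 1
30 → 8 → 1
8 → none → 0
Sum: 3 + 3 + 1 + 1 + 1 + 0 = 9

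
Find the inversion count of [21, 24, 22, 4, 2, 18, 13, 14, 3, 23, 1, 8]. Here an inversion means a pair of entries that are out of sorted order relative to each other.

Out-of-order pairs: 44

Element-by-element contributions:
21: 8
24: 10
22: 8
4: 3
2: 1
18: 5
13: 3
14: 3
3: 1
23: 2
1: 0
8: 0
Sum: 8 + 10 + 8 + 3 + 1 + 5 + 3 + 3 + 1 + 2 + 0 + 0 = 44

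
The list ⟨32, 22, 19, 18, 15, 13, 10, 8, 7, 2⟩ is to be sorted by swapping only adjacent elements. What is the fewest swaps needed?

45 swaps

Each adjacent swap fixes exactly one inversion, so the minimum swap count equals the number of inversions.
Count inversions — for each element, later elements that are smaller:
32: 22, 19, 18, 15, 13, 10, 8, 7, 2 → 9
22: 19, 18, 15, 13, 10, 8, 7, 2 → 8
19: 18, 15, 13, 10, 8, 7, 2 → 7
18: 15, 13, 10, 8, 7, 2 → 6
15: 13, 10, 8, 7, 2 → 5
13: 10, 8, 7, 2 → 4
10: 8, 7, 2 → 3
8: 7, 2 → 2
7: 2 → 1
2: none → 0
Total inversions: 9 + 8 + 7 + 6 + 5 + 4 + 3 + 2 + 1 + 0 = 45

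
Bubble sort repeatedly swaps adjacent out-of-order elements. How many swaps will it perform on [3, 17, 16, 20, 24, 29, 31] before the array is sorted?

Each adjacent swap fixes exactly one inversion, so the minimum swap count equals the number of inversions.
Count inversions — for each element, later elements that are smaller:
3: none → 0
17: 16 → 1
16: none → 0
20: none → 0
24: none → 0
29: none → 0
31: none → 0
Total inversions: 0 + 1 + 0 + 0 + 0 + 0 + 0 = 1

1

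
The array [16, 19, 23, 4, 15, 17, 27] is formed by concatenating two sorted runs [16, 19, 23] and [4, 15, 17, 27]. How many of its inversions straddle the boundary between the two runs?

Count, for every r in R, how many entries of L exceed r:
r = 4: 16, 19, 23 → 3
r = 15: 16, 19, 23 → 3
r = 17: 19, 23 → 2
r = 27: none → 0
Cross-inversions: 3 + 3 + 2 + 0 = 8

8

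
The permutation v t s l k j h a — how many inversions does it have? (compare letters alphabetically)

28 inversions

Count, for each position, how many later elements it exceeds:
v: 7
t: 6
s: 5
l: 4
k: 3
j: 2
h: 1
a: 0
Sum: 7 + 6 + 5 + 4 + 3 + 2 + 1 + 0 = 28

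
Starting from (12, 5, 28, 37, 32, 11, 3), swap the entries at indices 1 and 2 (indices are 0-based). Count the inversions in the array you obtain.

Positions 1 and 2 hold 5 and 28; after swapping, the array is [12, 28, 5, 37, 32, 11, 3].
Element-by-element contributions:
12: 3
28: 3
5: 1
37: 3
32: 2
11: 1
3: 0
Sum: 3 + 3 + 1 + 3 + 2 + 1 + 0 = 13

13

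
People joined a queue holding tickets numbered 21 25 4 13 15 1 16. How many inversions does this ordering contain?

Element-by-element contributions:
21 → 4, 13, 15, 1, 16 → 5
25 → 4, 13, 15, 1, 16 → 5
4 → 1 → 1
13 → 1 → 1
15 → 1 → 1
1 → none → 0
16 → none → 0
Sum: 5 + 5 + 1 + 1 + 1 + 0 + 0 = 13

13 inversions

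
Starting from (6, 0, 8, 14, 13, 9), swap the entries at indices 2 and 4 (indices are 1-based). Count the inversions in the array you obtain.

7

Positions 2 and 4 hold 0 and 14; after swapping, the array is [6, 14, 8, 0, 13, 9].
For each element, count later entries that are smaller:
6 → 0 → 1
14 → 8, 0, 13, 9 → 4
8 → 0 → 1
0 → none → 0
13 → 9 → 1
9 → none → 0
Sum: 1 + 4 + 1 + 0 + 1 + 0 = 7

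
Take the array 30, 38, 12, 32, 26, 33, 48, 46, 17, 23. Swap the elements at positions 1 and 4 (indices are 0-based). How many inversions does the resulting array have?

19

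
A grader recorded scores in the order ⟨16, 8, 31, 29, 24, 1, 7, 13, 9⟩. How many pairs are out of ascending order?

23 out-of-order pairs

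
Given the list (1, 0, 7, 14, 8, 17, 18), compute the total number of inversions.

2 inversions

Element-by-element contributions:
1: 1
0: 0
7: 0
14: 1
8: 0
17: 0
18: 0
Sum: 1 + 0 + 0 + 1 + 0 + 0 + 0 = 2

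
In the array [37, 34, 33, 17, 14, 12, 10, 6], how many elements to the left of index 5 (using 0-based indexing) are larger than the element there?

The element at index 5 is 12.
Elements before it: 37, 34, 33, 17, 14
Those larger than 12: 37, 34, 33, 17, 14

5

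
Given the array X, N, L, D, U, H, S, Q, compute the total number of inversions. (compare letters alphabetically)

Count, for each position, how many later elements it exceeds:
X → N, L, D, U, H, S, Q → 7
N → L, D, H → 3
L → D, H → 2
D → none → 0
U → H, S, Q → 3
H → none → 0
S → Q → 1
Q → none → 0
Sum: 7 + 3 + 2 + 0 + 3 + 0 + 1 + 0 = 16

There are 16 inversions.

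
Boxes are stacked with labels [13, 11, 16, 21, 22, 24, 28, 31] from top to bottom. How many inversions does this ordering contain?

1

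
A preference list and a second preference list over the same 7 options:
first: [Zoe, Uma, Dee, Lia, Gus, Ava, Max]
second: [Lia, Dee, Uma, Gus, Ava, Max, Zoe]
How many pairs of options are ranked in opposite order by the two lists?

9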